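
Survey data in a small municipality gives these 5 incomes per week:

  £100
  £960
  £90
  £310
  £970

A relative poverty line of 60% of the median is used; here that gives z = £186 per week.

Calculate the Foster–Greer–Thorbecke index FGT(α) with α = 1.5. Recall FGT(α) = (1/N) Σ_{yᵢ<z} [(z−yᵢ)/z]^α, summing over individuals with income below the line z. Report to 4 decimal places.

0.1370

Incomes under z: £90, £100 (q = 2 of N = 5).
Normalized shortfalls: (186−90)/186 = 0.5161; (186−100)/186 = 0.4624.
Raised to α = 1.5: 0.37080; 0.31440.
Sum = 0.685195; FGT(1.5) = 0.685195 / 5 = 0.1370.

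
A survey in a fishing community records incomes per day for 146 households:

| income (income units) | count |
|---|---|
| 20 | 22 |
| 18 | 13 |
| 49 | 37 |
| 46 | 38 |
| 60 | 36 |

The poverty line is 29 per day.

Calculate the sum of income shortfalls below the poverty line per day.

341

Below the line: 13×18, 22×20 (q = 35 of N = 146).
Individual gaps: 13×(29−18) = 143; 22×(29−20) = 198.
Aggregate gap = 341.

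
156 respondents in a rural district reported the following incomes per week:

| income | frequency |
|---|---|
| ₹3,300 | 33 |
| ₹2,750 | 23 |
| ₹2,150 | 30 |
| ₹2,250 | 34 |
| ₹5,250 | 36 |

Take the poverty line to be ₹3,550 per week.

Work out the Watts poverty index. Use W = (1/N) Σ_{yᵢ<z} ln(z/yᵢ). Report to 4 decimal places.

0.2489

Below z: 30×₹2,150, 34×₹2,250, 23×₹2,750, 33×₹3,300 (q = 120 of N = 156).
Log gaps: ln(3550/2150) = 0.5015 (×30); ln(3550/2250) = 0.4560 (×34); ln(3550/2750) = 0.2553 (×23); ln(3550/3300) = 0.0730 (×33).
W = 38.831787 / 156 = 0.2489.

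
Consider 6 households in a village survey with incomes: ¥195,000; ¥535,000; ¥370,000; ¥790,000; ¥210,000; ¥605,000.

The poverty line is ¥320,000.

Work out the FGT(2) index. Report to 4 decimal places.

0.0451

Incomes under z: ¥195,000, ¥210,000 (q = 2 of N = 6).
Shortfall ratios: (320000−195000)/320000 = 0.3906; (320000−210000)/320000 = 0.3438.
Squared: 0.1526; 0.1182.
Sum = 0.270752; P₂ = 0.270752 / 6 = 0.0451.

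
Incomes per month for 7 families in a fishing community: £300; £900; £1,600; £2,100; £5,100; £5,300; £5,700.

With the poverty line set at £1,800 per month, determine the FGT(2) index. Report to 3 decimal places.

0.137

Incomes under z: £300, £900, £1,600 (q = 3 of N = 7).
Normalized shortfalls: (1800−300)/1800 = 0.8333; (1800−900)/1800 = 0.5000; (1800−1600)/1800 = 0.1111.
Squared: 0.6944; 0.2500; 0.0123.
Sum = 0.956790; P₂ = 0.956790 / 7 = 0.137.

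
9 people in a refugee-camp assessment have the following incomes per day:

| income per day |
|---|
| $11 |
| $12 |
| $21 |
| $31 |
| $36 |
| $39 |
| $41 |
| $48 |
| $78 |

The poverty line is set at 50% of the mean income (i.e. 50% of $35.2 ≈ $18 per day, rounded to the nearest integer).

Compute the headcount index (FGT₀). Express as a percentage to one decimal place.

22.2%

2 of the 9 people have income below $18.
H = 2/9 = 22.2%.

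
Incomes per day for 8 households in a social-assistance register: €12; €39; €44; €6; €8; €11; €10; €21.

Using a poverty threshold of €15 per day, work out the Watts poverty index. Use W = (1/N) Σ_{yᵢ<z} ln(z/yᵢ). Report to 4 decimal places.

0.3105

Below z: €6, €8, €10, €11, €12 (q = 5 of N = 8).
Log shortfalls: ln(15/6) = 0.9163; ln(15/8) = 0.6286; ln(15/10) = 0.4055; ln(15/11) = 0.3102; ln(15/12) = 0.2231.
W = 2.483663 / 8 = 0.3105.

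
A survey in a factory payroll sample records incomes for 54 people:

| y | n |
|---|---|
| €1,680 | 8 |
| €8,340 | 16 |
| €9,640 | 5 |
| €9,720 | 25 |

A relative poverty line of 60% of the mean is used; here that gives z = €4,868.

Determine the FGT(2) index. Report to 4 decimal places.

Below z: 8×€1,680 (q = 8 of N = 54).
Gap ratios (z−y)/z: (4868−1680)/4868 = 0.6549 (×8).
Squared: 0.4289 (×8).
Sum = 3.431038; P₂ = 3.431038 / 54 = 0.0635.

0.0635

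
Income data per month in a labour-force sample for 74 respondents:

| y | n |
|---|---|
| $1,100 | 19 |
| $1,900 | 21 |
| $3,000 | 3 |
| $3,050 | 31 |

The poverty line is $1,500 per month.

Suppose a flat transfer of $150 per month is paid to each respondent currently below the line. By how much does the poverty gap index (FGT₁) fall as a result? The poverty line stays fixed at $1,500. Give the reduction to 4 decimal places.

0.0257

Before: below the line — 19×$1,100; poverty gap index (FGT₁) = 0.068468.
After the $150 transfer: below the line — 19×$1,250; poverty gap index (FGT₁) = 0.042793.
Reduction = 0.068468 − 0.042793 = 0.0257.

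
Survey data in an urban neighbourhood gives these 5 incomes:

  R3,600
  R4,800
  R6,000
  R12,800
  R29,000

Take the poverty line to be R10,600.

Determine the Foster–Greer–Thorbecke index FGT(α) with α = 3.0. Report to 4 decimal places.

Below the line: R3,600, R4,800, R6,000 (q = 3 of N = 5).
Normalized shortfalls: (10600−3600)/10600 = 0.6604; (10600−4800)/10600 = 0.5472; (10600−6000)/10600 = 0.4340.
Raised to α = 3.0: 0.28799; 0.16382; 0.08173.
Sum = 0.533534; FGT(3.0) = 0.533534 / 5 = 0.1067.

0.1067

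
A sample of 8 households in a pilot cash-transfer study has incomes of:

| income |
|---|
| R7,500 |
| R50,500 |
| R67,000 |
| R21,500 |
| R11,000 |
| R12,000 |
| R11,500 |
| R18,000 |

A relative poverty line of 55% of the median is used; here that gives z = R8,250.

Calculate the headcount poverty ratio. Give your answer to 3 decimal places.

0.125

1 of the 8 households have income below R8,250.
H = 1/8 = 0.125.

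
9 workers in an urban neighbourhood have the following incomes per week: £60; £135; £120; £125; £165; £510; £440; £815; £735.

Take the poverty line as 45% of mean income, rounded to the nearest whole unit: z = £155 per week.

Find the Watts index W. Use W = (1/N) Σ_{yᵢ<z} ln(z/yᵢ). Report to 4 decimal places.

0.1731

Below the line: £60, £120, £125, £135 (q = 4 of N = 9).
Log gaps: ln(155/60) = 0.9491; ln(155/120) = 0.2559; ln(155/125) = 0.2151; ln(155/135) = 0.1382.
W = 1.558276 / 9 = 0.1731.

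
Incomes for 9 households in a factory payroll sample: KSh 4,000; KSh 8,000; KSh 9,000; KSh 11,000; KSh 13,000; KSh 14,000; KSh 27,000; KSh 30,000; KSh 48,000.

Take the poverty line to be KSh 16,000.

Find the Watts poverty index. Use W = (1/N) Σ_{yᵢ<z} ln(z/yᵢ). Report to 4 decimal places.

0.3745

Below the line: KSh 4,000, KSh 8,000, KSh 9,000, KSh 11,000, KSh 13,000, KSh 14,000 (q = 6 of N = 9).
Log shortfalls: ln(16000/4000) = 1.3863; ln(16000/8000) = 0.6931; ln(16000/9000) = 0.5754; ln(16000/11000) = 0.3747; ln(16000/13000) = 0.2076; ln(16000/14000) = 0.1335.
W = 3.370670 / 9 = 0.3745.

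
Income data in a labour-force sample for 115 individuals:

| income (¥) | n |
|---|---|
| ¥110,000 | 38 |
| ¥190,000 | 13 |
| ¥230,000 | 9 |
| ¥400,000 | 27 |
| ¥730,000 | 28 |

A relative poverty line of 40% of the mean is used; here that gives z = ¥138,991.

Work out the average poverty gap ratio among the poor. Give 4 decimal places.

Poor units: 38×¥110,000 (q = 38 of N = 115).
Relative gaps: 0.2086 (×38); sum = 7.926110.
The income-gap ratio divides by q (the poor only): 7.926110 / 38 = 0.2086.

0.2086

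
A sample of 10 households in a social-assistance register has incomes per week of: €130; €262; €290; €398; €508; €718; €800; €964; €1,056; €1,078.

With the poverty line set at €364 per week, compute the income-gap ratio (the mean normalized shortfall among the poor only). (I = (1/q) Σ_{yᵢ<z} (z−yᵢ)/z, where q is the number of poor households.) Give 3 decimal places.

0.375

Below the line: €130, €262, €290 (q = 3 of N = 10).
Shortfall ratios (z−y)/z: 0.6429, 0.2802, 0.2033; sum = 1.126374.
I averages over the q = 3 poor units only: 1.126374 / 3 = 0.375.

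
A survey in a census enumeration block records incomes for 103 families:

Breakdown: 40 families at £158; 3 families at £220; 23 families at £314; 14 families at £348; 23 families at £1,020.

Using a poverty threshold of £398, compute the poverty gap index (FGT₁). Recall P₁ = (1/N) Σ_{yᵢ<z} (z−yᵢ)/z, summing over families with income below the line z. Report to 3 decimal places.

Below z: 40×£158, 3×£220, 23×£314, 14×£348 (q = 80 of N = 103).
Normalized shortfalls: (398−158)/398 = 0.6030 (×40); (398−220)/398 = 0.4472 (×3); (398−314)/398 = 0.2111 (×23); (398−348)/398 = 0.1256 (×14).
Σ = 32.075377. Dividing by the full population N = 103 gives P₁ = 0.311.

0.311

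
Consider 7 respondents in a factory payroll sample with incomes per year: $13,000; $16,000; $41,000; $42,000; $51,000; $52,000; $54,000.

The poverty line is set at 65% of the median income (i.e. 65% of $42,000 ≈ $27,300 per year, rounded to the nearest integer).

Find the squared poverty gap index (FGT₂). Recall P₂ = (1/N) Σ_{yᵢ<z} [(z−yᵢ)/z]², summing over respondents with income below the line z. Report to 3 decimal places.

0.064

Incomes under z: $13,000, $16,000 (q = 2 of N = 7).
Gap ratios (z−y)/z: (27300−13000)/27300 = 0.5238; (27300−16000)/27300 = 0.4139.
Squared: 0.2744; 0.1713.
Sum = 0.445706; P₂ = 0.445706 / 7 = 0.064.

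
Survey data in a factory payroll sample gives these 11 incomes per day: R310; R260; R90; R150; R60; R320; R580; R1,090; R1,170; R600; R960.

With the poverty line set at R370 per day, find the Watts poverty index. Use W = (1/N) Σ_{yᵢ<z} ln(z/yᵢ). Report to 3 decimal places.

0.437

Below the line: R60, R90, R150, R260, R310, R320 (q = 6 of N = 11).
ln(z/y) terms: ln(370/60) = 1.8192; ln(370/90) = 1.4137; ln(370/150) = 0.9029; ln(370/260) = 0.3528; ln(370/310) = 0.1769; ln(370/320) = 0.1452.
W = 4.810654 / 11 = 0.437.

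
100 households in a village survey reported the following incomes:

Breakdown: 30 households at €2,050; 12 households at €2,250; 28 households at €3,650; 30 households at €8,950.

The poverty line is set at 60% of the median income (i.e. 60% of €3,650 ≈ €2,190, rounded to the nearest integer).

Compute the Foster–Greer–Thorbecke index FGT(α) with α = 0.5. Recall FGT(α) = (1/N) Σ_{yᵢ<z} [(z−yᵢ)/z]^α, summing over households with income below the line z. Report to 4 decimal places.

Poor units: 30×€2,050 (q = 30 of N = 100).
Relative gaps: (2190−2050)/2190 = 0.0639 (×30).
Raised to α = 0.5: 0.25284 (×30).
Sum = 7.585133; FGT(0.5) = 7.585133 / 100 = 0.0759.

0.0759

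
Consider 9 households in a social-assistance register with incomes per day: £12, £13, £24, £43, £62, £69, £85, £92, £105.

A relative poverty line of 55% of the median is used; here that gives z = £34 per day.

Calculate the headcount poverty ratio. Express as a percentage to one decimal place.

33.3%

3 of the 9 households have income below £34.
H = 3/9 = 33.3%.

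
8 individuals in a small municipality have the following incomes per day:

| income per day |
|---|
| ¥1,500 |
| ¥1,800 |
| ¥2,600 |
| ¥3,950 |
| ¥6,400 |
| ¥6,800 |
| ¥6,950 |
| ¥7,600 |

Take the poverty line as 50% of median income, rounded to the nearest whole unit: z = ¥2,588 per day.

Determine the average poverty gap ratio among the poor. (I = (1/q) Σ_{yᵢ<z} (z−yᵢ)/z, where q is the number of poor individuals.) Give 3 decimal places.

0.362

Poor units: ¥1,500, ¥1,800 (q = 2 of N = 8).
Relative gaps: 0.4204, 0.3045; sum = 0.724884.
I averages over the q = 2 poor units only: 0.724884 / 2 = 0.362.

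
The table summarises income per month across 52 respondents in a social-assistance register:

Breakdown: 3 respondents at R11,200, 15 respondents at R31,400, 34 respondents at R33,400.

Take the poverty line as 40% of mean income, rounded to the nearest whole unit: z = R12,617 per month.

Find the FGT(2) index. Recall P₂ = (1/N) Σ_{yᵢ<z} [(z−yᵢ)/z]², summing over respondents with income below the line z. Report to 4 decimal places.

Below z: 3×R11,200 (q = 3 of N = 52).
Gap ratios (z−y)/z: (12617−11200)/12617 = 0.1123 (×3).
Squared: 0.0126 (×3).
Sum = 0.037840; P₂ = 0.037840 / 52 = 0.0007.

0.0007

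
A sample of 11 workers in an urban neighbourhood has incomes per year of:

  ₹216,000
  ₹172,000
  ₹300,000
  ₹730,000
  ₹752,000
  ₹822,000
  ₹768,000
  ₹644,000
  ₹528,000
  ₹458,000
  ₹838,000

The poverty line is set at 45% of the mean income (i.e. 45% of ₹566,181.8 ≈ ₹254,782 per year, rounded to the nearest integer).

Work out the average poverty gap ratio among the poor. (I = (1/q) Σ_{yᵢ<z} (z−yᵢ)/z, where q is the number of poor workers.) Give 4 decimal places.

Below the line: ₹172,000, ₹216,000 (q = 2 of N = 11).
Shortfall ratios (z−y)/z: 0.3249, 0.1522; sum = 0.477129.
I averages over the q = 2 poor units only: 0.477129 / 2 = 0.2386.

0.2386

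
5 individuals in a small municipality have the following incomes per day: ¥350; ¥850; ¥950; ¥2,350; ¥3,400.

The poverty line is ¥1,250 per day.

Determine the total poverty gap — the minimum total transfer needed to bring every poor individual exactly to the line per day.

Below the line: ¥350, ¥850, ¥950 (q = 3 of N = 5).
Individual gaps: 1250−350 = 900; 1250−850 = 400; 1250−950 = 300.
Aggregate gap = ¥1,600.

¥1,600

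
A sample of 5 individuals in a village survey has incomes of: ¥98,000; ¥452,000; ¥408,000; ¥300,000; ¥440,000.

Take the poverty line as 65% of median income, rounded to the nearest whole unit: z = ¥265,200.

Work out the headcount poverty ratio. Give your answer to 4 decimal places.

0.2000

1 of the 5 individuals have income below ¥265,200.
H = 1/5 = 0.2000.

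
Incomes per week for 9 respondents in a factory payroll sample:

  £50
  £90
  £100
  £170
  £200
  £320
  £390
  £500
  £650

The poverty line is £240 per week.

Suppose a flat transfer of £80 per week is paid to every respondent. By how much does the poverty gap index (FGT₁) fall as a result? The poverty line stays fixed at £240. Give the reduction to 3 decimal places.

Before: below the line — £50, £90, £100, £170, £200; poverty gap index (FGT₁) = 0.27315.
After the £80 transfer: below the line — £130, £170, £180; poverty gap index (FGT₁) = 0.11111.
Reduction = 0.27315 − 0.11111 = 0.162.

0.162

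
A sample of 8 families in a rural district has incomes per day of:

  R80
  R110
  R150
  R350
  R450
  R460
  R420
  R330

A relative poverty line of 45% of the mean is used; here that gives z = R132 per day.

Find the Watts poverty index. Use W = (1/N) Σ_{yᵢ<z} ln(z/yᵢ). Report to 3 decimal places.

0.085

Poor units: R80, R110 (q = 2 of N = 8).
Log gaps: ln(132/80) = 0.5008; ln(132/110) = 0.1823.
W = 0.683097 / 8 = 0.085.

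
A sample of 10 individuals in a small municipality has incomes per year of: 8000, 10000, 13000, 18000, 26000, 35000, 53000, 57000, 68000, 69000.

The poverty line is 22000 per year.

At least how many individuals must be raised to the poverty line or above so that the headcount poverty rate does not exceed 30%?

4 of the 10 individuals are poor, so H = 4/10 = 0.400.
A headcount ratio of at most 30% allows at most ⌊0.30 × 10⌋ = 3 poor individuals.
So at least 4 − 3 = 1 must be lifted.

1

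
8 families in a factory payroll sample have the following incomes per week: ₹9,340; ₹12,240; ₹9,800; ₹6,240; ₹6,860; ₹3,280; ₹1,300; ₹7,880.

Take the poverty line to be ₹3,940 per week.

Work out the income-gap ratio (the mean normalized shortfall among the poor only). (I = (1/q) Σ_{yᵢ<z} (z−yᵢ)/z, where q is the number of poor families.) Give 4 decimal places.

0.4188

Incomes under z: ₹1,300, ₹3,280 (q = 2 of N = 8).
Relative gaps: 0.6701, 0.1675; sum = 0.837563.
I averages over the q = 2 poor units only: 0.837563 / 2 = 0.4188.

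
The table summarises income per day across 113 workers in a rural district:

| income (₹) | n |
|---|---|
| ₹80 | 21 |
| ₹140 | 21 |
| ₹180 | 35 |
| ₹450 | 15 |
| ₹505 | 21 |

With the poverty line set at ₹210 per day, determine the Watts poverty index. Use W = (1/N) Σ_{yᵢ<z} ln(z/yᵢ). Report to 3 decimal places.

Incomes under z: 21×₹80, 21×₹140, 35×₹180 (q = 77 of N = 113).
Log gaps: ln(210/80) = 0.9651 (×21); ln(210/140) = 0.4055 (×21); ln(210/180) = 0.1542 (×35).
W = 34.176740 / 113 = 0.302.

0.302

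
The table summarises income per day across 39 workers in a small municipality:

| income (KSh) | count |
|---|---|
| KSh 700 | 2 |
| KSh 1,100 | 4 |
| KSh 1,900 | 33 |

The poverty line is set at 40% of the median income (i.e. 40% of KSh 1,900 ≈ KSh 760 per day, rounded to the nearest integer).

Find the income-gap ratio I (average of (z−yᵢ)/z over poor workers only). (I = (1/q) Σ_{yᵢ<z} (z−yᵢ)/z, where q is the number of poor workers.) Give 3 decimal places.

0.079

Poor units: 2×KSh 700 (q = 2 of N = 39).
Shortfall ratios (z−y)/z: 0.0789 (×2); sum = 0.157895.
The income-gap ratio divides by q (the poor only): 0.157895 / 2 = 0.079.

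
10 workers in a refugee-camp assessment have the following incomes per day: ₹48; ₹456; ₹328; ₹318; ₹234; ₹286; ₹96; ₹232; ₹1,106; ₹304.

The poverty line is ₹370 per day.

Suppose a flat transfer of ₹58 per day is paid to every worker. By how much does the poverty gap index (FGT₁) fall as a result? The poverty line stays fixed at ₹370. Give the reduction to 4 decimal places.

Before: below the line — ₹48, ₹96, ₹232, ₹234, ₹286, ₹304, ₹318, ₹328; poverty gap index (FGT₁) = 0.301081.
After the ₹58 transfer: below the line — ₹106, ₹154, ₹290, ₹292, ₹344, ₹362; poverty gap index (FGT₁) = 0.181622.
Reduction = 0.301081 − 0.181622 = 0.1195.

0.1195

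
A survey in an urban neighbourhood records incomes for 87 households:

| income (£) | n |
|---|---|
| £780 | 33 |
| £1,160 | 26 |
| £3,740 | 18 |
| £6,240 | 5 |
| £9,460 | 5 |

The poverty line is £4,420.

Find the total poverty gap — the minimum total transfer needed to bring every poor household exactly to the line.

£217,120

Below z: 33×£780, 26×£1,160, 18×£3,740 (q = 77 of N = 87).
Individual gaps: 33×(4420−780) = 120120; 26×(4420−1160) = 84760; 18×(4420−3740) = 12240.
Aggregate gap = £217,120.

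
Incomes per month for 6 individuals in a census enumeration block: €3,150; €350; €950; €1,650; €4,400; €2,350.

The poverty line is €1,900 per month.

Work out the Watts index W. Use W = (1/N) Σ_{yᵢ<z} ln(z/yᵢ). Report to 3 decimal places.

Below the line: €350, €950, €1,650 (q = 3 of N = 6).
Log gaps: ln(1900/350) = 1.6917; ln(1900/950) = 0.6931; ln(1900/1650) = 0.1411.
W = 2.525902 / 6 = 0.421.

0.421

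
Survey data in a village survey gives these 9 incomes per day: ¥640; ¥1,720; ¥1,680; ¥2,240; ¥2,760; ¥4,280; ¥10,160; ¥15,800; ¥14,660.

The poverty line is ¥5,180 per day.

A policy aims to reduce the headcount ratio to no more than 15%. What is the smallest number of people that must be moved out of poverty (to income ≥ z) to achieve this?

5

6 of the 9 people are poor, so H = 6/9 = 0.667.
A headcount ratio of at most 15% allows at most ⌊0.15 × 9⌋ = 1 poor people.
So at least 6 − 1 = 5 must be lifted.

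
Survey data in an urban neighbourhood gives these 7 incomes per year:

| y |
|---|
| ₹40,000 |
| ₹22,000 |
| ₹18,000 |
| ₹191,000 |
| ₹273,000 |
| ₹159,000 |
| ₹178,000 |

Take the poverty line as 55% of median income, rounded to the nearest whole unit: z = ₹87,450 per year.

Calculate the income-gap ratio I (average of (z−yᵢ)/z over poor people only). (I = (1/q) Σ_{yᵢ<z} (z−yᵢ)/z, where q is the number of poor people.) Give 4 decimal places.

Incomes under z: ₹18,000, ₹22,000, ₹40,000 (q = 3 of N = 7).
Relative gaps: 0.7942, 0.7484, 0.5426; sum = 2.085192.
I averages over the q = 3 poor units only: 2.085192 / 3 = 0.6951.

0.6951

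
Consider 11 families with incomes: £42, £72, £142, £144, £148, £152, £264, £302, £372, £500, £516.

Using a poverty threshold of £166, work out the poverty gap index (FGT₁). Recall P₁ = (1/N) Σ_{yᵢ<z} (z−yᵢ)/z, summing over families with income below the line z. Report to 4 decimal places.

Below z: £42, £72, £142, £144, £148, £152 (q = 6 of N = 11).
Relative gaps: (166−42)/166 = 0.7470; (166−72)/166 = 0.5663; (166−142)/166 = 0.1446; (166−144)/166 = 0.1325; (166−148)/166 = 0.1084; (166−152)/166 = 0.0843.
Σ = 1.783133. Dividing by the full population N = 11 gives P₁ = 0.1621.

0.1621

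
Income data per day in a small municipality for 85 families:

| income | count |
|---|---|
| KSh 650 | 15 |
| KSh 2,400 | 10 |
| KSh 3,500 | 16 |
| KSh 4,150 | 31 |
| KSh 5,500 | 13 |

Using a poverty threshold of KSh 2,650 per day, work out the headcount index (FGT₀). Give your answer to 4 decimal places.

25 of the 85 families have income below KSh 2,650.
H = 25/85 = 0.2941.

0.2941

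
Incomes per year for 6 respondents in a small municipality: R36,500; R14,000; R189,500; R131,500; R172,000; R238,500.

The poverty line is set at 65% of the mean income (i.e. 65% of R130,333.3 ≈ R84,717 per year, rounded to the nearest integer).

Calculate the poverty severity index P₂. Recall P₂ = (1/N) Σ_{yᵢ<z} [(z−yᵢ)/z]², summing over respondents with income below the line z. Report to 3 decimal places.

0.170

Below the line: R14,000, R36,500 (q = 2 of N = 6).
Gap ratios (z−y)/z: (84717−14000)/84717 = 0.8347; (84717−36500)/84717 = 0.5692.
Squared: 0.6968; 0.3239.
Sum = 1.020733; P₂ = 1.020733 / 6 = 0.170.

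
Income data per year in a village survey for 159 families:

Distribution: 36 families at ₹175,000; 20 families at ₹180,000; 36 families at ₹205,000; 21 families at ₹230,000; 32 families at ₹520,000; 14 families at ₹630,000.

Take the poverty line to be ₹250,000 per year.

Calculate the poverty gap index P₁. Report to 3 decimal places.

0.154

Poor units: 36×₹175,000, 20×₹180,000, 36×₹205,000, 21×₹230,000 (q = 113 of N = 159).
Gap ratios (z−y)/z: (250000−175000)/250000 = 0.3000 (×36); (250000−180000)/250000 = 0.2800 (×20); (250000−205000)/250000 = 0.1800 (×36); (250000−230000)/250000 = 0.0800 (×21).
Σ = 24.560000. Dividing by the full population N = 159 gives P₁ = 0.154.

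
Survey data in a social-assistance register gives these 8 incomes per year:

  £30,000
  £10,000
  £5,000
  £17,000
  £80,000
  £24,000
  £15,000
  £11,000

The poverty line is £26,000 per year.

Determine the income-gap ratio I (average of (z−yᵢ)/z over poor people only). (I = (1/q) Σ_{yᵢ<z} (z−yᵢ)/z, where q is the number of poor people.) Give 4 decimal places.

0.4744

Below z: £5,000, £10,000, £11,000, £15,000, £17,000, £24,000 (q = 6 of N = 8).
Shortfall ratios (z−y)/z: 0.8077, 0.6154, 0.5769, 0.4231, 0.3462, 0.0769; sum = 2.846154.
The income-gap ratio divides by q (the poor only): 2.846154 / 6 = 0.4744.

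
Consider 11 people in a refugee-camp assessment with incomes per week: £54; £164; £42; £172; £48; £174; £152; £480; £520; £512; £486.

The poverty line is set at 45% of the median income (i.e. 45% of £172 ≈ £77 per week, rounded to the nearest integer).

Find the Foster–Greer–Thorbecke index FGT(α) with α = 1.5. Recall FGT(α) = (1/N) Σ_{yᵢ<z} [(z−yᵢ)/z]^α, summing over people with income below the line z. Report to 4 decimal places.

0.0637

Poor units: £42, £48, £54 (q = 3 of N = 11).
Relative gaps: (77−42)/77 = 0.4545; (77−48)/77 = 0.3766; (77−54)/77 = 0.2987.
Raised to α = 1.5: 0.30645; 0.23113; 0.16325.
Sum = 0.700838; FGT(1.5) = 0.700838 / 11 = 0.0637.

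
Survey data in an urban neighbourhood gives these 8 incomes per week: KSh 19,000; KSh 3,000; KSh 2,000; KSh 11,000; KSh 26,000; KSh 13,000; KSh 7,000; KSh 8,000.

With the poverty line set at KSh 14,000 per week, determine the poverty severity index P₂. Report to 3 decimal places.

Below z: KSh 2,000, KSh 3,000, KSh 7,000, KSh 8,000, KSh 11,000, KSh 13,000 (q = 6 of N = 8).
Gap ratios (z−y)/z: (14000−2000)/14000 = 0.8571; (14000−3000)/14000 = 0.7857; (14000−7000)/14000 = 0.5000; (14000−8000)/14000 = 0.4286; (14000−11000)/14000 = 0.2143; (14000−13000)/14000 = 0.0714.
Squared: 0.7347; 0.6173; 0.2500; 0.1837; 0.0459; 0.0051.
Sum = 1.836735; P₂ = 1.836735 / 8 = 0.230.

0.230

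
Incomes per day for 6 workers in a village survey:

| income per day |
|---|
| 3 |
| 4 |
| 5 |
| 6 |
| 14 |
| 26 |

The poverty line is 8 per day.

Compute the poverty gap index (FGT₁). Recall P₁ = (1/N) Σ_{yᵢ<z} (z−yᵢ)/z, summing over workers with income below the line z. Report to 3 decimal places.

Poor units: 3, 4, 5, 6 (q = 4 of N = 6).
Normalized shortfalls: (8−3)/8 = 0.6250; (8−4)/8 = 0.5000; (8−5)/8 = 0.3750; (8−6)/8 = 0.2500.
Sum of shortfalls = 1.750000; P₁ averages over all N: 1.750000 / 6 = 0.292.

0.292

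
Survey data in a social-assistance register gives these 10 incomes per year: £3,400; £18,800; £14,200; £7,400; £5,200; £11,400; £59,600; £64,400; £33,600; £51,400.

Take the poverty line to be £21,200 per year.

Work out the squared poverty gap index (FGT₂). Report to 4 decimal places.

Below the line: £3,400, £5,200, £7,400, £11,400, £14,200, £18,800 (q = 6 of N = 10).
Normalized shortfalls: (21200−3400)/21200 = 0.8396; (21200−5200)/21200 = 0.7547; (21200−7400)/21200 = 0.6509; (21200−11400)/21200 = 0.4623; (21200−14200)/21200 = 0.3302; (21200−18800)/21200 = 0.1132.
Squared: 0.7050; 0.5696; 0.4237; 0.2137; 0.1090; 0.0128.
Sum = 2.033820; P₂ = 2.033820 / 10 = 0.2034.

0.2034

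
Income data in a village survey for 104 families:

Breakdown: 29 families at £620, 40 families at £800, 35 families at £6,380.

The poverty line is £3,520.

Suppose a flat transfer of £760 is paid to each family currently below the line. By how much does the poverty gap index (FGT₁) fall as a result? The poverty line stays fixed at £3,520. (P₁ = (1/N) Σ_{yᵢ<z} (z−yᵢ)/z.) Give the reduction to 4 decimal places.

Before: below the line — 29×£620, 40×£800; poverty gap index (FGT₁) = 0.526934.
After the £760 transfer: below the line — 29×£1,380, 40×£1,560; poverty gap index (FGT₁) = 0.383687.
Reduction = 0.526934 − 0.383687 = 0.1432.

0.1432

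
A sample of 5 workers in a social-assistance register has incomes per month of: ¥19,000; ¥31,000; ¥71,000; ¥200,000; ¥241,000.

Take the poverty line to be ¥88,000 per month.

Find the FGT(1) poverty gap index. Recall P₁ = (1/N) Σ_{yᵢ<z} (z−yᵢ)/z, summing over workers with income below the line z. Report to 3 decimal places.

0.325

Incomes under z: ¥19,000, ¥31,000, ¥71,000 (q = 3 of N = 5).
Relative gaps: (88000−19000)/88000 = 0.7841; (88000−31000)/88000 = 0.6477; (88000−71000)/88000 = 0.1932.
Σ = 1.625000. Dividing by the full population N = 5 gives P₁ = 0.325.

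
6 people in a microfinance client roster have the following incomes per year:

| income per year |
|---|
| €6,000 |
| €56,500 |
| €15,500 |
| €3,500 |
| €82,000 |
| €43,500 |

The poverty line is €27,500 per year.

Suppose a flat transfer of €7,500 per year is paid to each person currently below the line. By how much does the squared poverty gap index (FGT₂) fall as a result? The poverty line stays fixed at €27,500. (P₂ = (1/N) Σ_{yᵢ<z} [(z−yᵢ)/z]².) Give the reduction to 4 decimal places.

Before: below the line — €3,500, €6,000, €15,500; squared poverty gap index (FGT₂) = 0.260551.
After the €7,500 transfer: below the line — €11,000, €13,500, €23,000; squared poverty gap index (FGT₂) = 0.107658.
Reduction = 0.260551 − 0.107658 = 0.1529.

0.1529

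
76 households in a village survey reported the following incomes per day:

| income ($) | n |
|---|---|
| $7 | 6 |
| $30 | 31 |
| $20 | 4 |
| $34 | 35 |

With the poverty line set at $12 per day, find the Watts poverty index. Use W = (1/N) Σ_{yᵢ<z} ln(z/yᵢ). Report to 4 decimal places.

0.0426

Below the line: 6×$7 (q = 6 of N = 76).
Log gaps: ln(12/7) = 0.5390 (×6).
W = 3.233979 / 76 = 0.0426.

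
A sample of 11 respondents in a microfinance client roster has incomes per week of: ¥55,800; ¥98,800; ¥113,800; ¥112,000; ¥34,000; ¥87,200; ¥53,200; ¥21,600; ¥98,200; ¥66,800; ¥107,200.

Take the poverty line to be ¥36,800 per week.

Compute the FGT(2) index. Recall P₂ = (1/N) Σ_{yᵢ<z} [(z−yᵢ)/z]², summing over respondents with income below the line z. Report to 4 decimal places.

Poor units: ¥21,600, ¥34,000 (q = 2 of N = 11).
Relative gaps: (36800−21600)/36800 = 0.4130; (36800−34000)/36800 = 0.0761.
Squared: 0.1706; 0.0058.
Sum = 0.176394; P₂ = 0.176394 / 11 = 0.0160.

0.0160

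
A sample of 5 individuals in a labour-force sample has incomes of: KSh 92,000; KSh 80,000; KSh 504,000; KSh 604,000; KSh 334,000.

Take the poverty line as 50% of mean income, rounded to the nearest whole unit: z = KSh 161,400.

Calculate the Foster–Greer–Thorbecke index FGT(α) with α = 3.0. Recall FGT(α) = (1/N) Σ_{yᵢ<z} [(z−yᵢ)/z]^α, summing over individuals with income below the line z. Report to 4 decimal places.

Below z: KSh 80,000, KSh 92,000 (q = 2 of N = 5).
Gap ratios (z−y)/z: (161400−80000)/161400 = 0.5043; (161400−92000)/161400 = 0.4300.
Raised to α = 3.0: 0.12828; 0.07950.
Sum = 0.207781; FGT(3.0) = 0.207781 / 5 = 0.0416.

0.0416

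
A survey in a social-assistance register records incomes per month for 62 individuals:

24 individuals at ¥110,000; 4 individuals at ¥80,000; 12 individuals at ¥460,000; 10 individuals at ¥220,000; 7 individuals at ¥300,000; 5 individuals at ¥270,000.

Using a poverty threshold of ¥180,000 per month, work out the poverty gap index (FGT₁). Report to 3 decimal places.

Poor units: 4×¥80,000, 24×¥110,000 (q = 28 of N = 62).
Relative gaps: (180000−80000)/180000 = 0.5556 (×4); (180000−110000)/180000 = 0.3889 (×24).
Σ = 11.555556. Dividing by the full population N = 62 gives P₁ = 0.186.

0.186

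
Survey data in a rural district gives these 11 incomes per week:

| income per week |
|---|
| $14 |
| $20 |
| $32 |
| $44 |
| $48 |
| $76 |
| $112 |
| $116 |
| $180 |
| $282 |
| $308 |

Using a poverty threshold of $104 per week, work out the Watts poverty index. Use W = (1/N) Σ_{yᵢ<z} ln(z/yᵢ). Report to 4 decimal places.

0.6163

Below the line: $14, $20, $32, $44, $48, $76 (q = 6 of N = 11).
ln(z/y) terms: ln(104/14) = 2.0053; ln(104/20) = 1.6487; ln(104/32) = 1.1787; ln(104/44) = 0.8602; ln(104/48) = 0.7732; ln(104/76) = 0.3137.
W = 6.779696 / 11 = 0.6163.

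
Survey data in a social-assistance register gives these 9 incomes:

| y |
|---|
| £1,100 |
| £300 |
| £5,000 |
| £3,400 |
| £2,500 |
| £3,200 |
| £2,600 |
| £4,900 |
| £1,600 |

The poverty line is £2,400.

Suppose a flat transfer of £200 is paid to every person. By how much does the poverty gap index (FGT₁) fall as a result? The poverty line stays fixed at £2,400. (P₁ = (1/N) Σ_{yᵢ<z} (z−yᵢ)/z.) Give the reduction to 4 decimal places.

0.0278

Before: below the line — £300, £1,100, £1,600; poverty gap index (FGT₁) = 0.194444.
After the £200 transfer: below the line — £500, £1,300, £1,800; poverty gap index (FGT₁) = 0.166667.
Reduction = 0.194444 − 0.166667 = 0.0278.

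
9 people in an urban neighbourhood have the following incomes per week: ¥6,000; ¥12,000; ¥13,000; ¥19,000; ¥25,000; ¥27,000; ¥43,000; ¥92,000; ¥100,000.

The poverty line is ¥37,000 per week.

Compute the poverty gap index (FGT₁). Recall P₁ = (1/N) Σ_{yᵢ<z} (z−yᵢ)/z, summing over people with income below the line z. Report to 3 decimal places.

0.360

Incomes under z: ¥6,000, ¥12,000, ¥13,000, ¥19,000, ¥25,000, ¥27,000 (q = 6 of N = 9).
Gap ratios (z−y)/z: (37000−6000)/37000 = 0.8378; (37000−12000)/37000 = 0.6757; (37000−13000)/37000 = 0.6486; (37000−19000)/37000 = 0.4865; (37000−25000)/37000 = 0.3243; (37000−27000)/37000 = 0.2703.
Sum of shortfalls = 3.243243; P₁ averages over all N: 3.243243 / 9 = 0.360.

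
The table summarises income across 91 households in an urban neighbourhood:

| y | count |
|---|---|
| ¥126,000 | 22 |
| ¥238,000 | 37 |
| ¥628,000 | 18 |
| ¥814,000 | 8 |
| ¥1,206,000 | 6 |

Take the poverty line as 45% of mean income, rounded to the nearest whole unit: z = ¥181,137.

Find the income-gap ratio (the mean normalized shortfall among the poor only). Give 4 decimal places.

0.3044

Below the line: 22×¥126,000 (q = 22 of N = 91).
Relative gaps: 0.3044 (×22); sum = 6.696666.
I averages over the q = 22 poor units only: 6.696666 / 22 = 0.3044.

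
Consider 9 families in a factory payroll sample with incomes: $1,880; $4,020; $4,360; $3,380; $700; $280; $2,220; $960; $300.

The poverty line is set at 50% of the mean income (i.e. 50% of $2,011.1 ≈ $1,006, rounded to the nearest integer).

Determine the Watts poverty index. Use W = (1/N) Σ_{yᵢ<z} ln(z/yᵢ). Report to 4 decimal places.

0.3220

Below z: $280, $300, $700, $960 (q = 4 of N = 9).
ln(z/y) terms: ln(1006/280) = 1.2789; ln(1006/300) = 1.2100; ln(1006/700) = 0.3627; ln(1006/960) = 0.0468.
W = 2.898364 / 9 = 0.3220.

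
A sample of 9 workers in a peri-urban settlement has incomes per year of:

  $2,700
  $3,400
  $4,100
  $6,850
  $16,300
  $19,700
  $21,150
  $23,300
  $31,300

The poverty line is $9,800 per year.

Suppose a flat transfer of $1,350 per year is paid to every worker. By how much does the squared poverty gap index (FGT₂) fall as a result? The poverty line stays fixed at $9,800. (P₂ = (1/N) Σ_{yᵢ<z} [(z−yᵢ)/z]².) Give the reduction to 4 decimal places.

0.0608

Before: below the line — $2,700, $3,400, $4,100, $6,850; squared poverty gap index (FGT₂) = 0.153365.
After the $1,350 transfer: below the line — $4,050, $4,750, $5,450, $8,200; squared poverty gap index (FGT₂) = 0.092609.
Reduction = 0.153365 − 0.092609 = 0.0608.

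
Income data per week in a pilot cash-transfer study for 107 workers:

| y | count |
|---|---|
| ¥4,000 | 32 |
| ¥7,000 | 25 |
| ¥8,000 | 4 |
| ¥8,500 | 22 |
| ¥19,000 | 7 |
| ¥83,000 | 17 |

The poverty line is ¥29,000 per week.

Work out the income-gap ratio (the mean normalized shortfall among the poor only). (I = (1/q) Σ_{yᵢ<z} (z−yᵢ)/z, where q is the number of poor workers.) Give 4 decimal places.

Incomes under z: 32×¥4,000, 25×¥7,000, 4×¥8,000, 22×¥8,500, 7×¥19,000 (q = 90 of N = 107).
Shortfall ratios (z−y)/z: 0.8621 (×32), 0.7586 (×25), 0.7241 (×4), 0.7069 (×22), 0.3448 (×7); sum = 67.413793.
The income-gap ratio divides by q (the poor only): 67.413793 / 90 = 0.7490.

0.7490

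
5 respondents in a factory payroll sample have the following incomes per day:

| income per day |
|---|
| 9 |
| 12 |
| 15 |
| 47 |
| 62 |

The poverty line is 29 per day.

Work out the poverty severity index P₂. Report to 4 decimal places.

0.2105

Below z: 9, 12, 15 (q = 3 of N = 5).
Normalized shortfalls: (29−9)/29 = 0.6897; (29−12)/29 = 0.5862; (29−15)/29 = 0.4828.
Squared: 0.4756; 0.3436; 0.2331.
Sum = 1.052319; P₂ = 1.052319 / 5 = 0.2105.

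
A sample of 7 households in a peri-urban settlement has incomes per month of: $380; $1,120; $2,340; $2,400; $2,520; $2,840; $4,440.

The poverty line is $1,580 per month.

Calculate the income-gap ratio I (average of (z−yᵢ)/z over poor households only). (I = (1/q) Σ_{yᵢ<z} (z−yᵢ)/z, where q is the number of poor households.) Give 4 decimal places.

Below the line: $380, $1,120 (q = 2 of N = 7).
Shortfall ratios (z−y)/z: 0.7595, 0.2911; sum = 1.050633.
The income-gap ratio divides by q (the poor only): 1.050633 / 2 = 0.5253.

0.5253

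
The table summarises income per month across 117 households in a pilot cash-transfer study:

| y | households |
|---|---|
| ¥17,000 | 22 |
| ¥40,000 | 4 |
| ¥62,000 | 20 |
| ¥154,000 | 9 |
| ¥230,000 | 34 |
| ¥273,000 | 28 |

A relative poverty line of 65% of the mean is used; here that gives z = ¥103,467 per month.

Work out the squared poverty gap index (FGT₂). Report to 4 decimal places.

0.1716

Incomes under z: 22×¥17,000, 4×¥40,000, 20×¥62,000 (q = 46 of N = 117).
Gap ratios (z−y)/z: (103467−17000)/103467 = 0.8357 (×22); (103467−40000)/103467 = 0.6134 (×4); (103467−62000)/103467 = 0.4008 (×20).
Squared: 0.6984 (×22); 0.3763 (×4); 0.1606 (×20).
Sum = 20.082015; P₂ = 20.082015 / 117 = 0.1716.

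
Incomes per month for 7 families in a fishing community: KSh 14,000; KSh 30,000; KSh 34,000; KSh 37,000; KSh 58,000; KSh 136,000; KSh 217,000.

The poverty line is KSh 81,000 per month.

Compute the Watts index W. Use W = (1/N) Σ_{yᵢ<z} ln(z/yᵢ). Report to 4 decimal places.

0.6763

Poor units: KSh 14,000, KSh 30,000, KSh 34,000, KSh 37,000, KSh 58,000 (q = 5 of N = 7).
ln(z/y) terms: ln(81000/14000) = 1.7554; ln(81000/30000) = 0.9933; ln(81000/34000) = 0.8681; ln(81000/37000) = 0.7835; ln(81000/58000) = 0.3340.
W = 4.734270 / 7 = 0.6763.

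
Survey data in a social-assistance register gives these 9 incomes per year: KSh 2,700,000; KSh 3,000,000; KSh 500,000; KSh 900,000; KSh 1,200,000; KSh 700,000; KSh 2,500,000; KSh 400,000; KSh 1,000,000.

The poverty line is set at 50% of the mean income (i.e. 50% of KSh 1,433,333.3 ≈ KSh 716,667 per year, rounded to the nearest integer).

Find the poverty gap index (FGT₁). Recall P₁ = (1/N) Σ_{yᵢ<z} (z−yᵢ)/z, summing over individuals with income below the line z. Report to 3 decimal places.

Below the line: KSh 400,000, KSh 500,000, KSh 700,000 (q = 3 of N = 9).
Shortfall ratios: (716667−400000)/716667 = 0.4419; (716667−500000)/716667 = 0.3023; (716667−700000)/716667 = 0.0233.
Σ = 0.767443. Dividing by the full population N = 9 gives P₁ = 0.085.

0.085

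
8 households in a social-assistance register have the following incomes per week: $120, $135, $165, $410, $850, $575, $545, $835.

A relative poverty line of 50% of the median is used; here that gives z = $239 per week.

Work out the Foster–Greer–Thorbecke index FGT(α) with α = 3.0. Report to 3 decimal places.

0.029

Poor units: $120, $135, $165 (q = 3 of N = 8).
Shortfall ratios: (239−120)/239 = 0.4979; (239−135)/239 = 0.4351; (239−165)/239 = 0.3096.
Raised to α = 3.0: 0.12344; 0.08240; 0.02968.
Sum = 0.235516; FGT(3.0) = 0.235516 / 8 = 0.029.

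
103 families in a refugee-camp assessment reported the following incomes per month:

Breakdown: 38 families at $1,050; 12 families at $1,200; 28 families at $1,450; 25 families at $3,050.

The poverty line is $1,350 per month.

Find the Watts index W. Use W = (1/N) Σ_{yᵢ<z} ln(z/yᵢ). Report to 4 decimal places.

0.1064

Below the line: 38×$1,050, 12×$1,200 (q = 50 of N = 103).
ln(z/y) terms: ln(1350/1050) = 0.2513 (×38); ln(1350/1200) = 0.1178 (×12).
W = 10.963345 / 103 = 0.1064.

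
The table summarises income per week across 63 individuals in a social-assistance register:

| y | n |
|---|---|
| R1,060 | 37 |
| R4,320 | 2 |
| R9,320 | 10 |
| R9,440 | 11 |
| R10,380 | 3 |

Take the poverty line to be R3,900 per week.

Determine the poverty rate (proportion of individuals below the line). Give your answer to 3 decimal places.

37 of the 63 individuals have income below R3,900.
H = 37/63 = 0.587.

0.587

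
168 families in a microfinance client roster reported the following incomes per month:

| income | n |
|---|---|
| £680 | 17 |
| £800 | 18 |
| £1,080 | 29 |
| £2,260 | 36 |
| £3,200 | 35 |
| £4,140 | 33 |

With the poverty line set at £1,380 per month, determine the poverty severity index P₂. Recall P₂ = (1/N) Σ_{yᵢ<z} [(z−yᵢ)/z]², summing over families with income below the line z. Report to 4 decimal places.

Incomes under z: 17×£680, 18×£800, 29×£1,080 (q = 64 of N = 168).
Relative gaps: (1380−680)/1380 = 0.5072 (×17); (1380−800)/1380 = 0.4203 (×18); (1380−1080)/1380 = 0.2174 (×29).
Squared: 0.2573 (×17); 0.1766 (×18); 0.0473 (×29).
Sum = 8.924176; P₂ = 8.924176 / 168 = 0.0531.

0.0531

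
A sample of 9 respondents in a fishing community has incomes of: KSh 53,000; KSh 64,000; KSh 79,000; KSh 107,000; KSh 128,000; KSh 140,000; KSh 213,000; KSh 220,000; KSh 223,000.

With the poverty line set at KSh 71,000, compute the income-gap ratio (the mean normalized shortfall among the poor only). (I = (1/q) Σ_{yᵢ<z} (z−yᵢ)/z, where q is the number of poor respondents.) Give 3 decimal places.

Below the line: KSh 53,000, KSh 64,000 (q = 2 of N = 9).
Shortfall ratios (z−y)/z: 0.2535, 0.0986; sum = 0.352113.
I averages over the q = 2 poor units only: 0.352113 / 2 = 0.176.

0.176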